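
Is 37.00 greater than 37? No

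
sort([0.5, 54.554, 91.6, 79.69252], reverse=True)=[91.6, 79.69252, 54.554, 0.5]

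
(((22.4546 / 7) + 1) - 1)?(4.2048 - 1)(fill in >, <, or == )>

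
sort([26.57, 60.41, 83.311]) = [26.57, 60.41, 83.311]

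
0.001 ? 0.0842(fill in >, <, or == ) <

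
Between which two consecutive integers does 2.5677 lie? 2 and 3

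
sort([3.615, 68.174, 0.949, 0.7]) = [0.7, 0.949, 3.615, 68.174]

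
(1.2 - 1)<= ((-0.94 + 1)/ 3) False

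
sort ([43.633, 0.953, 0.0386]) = [0.0386, 0.953, 43.633]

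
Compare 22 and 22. They are equal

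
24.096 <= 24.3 True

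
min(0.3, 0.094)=0.094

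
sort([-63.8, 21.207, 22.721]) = [-63.8, 21.207, 22.721]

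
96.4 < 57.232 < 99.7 False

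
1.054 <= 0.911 False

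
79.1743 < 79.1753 True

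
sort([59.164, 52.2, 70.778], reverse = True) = [70.778, 59.164, 52.2]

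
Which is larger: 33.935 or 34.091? 34.091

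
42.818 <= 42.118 False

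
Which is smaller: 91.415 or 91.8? 91.415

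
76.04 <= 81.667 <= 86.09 True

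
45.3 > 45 True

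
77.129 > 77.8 False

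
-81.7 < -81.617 True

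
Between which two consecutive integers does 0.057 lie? 0 and 1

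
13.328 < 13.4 True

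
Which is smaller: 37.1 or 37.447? 37.1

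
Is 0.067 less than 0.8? Yes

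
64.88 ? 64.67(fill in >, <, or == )>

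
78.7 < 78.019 False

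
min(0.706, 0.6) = 0.6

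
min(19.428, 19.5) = 19.428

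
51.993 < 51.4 False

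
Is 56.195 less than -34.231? No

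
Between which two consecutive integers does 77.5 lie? 77 and 78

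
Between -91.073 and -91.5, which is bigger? -91.073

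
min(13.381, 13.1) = 13.1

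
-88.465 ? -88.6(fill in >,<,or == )>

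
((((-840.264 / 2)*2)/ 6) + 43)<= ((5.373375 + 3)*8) True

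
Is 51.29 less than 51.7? Yes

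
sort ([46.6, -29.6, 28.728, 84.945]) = [-29.6, 28.728, 46.6, 84.945]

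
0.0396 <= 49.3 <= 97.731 True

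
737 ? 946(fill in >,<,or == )<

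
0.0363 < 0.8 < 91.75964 True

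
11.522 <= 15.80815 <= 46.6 True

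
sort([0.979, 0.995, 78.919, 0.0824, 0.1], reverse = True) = [78.919, 0.995, 0.979, 0.1, 0.0824]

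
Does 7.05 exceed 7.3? No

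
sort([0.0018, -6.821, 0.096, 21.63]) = [-6.821, 0.0018, 0.096, 21.63]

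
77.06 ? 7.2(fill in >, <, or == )>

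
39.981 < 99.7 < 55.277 False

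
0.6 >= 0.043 True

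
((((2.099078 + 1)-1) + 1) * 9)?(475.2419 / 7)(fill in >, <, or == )<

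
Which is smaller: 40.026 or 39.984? 39.984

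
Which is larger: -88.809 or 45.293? 45.293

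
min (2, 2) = 2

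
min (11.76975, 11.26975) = 11.26975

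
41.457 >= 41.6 False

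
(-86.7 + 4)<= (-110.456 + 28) True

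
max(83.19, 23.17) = 83.19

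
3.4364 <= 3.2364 False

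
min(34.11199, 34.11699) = 34.11199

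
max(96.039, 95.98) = 96.039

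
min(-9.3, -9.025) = -9.3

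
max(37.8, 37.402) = 37.8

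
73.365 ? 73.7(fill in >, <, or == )<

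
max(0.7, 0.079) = 0.7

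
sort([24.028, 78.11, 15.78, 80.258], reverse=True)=[80.258, 78.11, 24.028, 15.78]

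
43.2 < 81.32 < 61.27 False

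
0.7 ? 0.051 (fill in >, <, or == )>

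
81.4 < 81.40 False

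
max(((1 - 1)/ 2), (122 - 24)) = 98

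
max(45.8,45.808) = 45.808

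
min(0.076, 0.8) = 0.076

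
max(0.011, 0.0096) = 0.011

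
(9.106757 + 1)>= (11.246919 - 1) False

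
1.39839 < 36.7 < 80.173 True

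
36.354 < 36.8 True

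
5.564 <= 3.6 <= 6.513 False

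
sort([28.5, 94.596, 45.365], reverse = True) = [94.596, 45.365, 28.5]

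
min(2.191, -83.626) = -83.626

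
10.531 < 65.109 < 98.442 True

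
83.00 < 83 False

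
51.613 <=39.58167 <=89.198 False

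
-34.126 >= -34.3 True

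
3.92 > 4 False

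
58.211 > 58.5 False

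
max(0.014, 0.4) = 0.4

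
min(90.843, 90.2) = 90.2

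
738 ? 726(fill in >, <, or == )>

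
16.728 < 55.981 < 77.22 True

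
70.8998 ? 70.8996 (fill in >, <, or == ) >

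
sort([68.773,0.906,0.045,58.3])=[0.045,0.906,58.3,68.773]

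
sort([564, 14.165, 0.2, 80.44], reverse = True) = [564, 80.44, 14.165, 0.2]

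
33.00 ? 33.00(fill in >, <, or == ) ==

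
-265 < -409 False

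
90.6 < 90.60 False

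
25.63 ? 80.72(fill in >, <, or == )<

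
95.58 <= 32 False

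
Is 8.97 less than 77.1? Yes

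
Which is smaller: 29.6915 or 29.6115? 29.6115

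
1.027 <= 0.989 False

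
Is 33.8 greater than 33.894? No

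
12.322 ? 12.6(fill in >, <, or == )<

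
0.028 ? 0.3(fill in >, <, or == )<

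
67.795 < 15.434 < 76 False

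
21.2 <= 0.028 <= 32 False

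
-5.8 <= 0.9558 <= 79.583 True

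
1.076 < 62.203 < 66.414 True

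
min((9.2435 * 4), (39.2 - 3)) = 36.2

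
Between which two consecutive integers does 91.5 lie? 91 and 92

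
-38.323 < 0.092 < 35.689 True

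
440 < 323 False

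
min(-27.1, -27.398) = -27.398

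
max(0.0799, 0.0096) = 0.0799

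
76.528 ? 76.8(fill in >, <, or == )<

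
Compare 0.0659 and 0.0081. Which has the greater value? 0.0659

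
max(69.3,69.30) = 69.30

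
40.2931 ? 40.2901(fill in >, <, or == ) >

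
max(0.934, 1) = 1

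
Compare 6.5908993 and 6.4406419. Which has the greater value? 6.5908993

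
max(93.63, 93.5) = 93.63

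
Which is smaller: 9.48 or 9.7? 9.48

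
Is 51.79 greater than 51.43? Yes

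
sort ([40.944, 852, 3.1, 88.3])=[3.1, 40.944, 88.3, 852]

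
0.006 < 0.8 True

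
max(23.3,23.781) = 23.781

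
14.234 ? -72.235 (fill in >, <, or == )>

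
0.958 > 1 False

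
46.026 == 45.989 False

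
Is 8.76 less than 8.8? Yes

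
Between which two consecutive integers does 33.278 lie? 33 and 34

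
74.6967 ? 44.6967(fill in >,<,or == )>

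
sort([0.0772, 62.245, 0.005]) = [0.005, 0.0772, 62.245]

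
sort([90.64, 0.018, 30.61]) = [0.018, 30.61, 90.64]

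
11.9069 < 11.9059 False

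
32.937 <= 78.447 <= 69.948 False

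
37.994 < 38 True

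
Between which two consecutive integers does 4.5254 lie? 4 and 5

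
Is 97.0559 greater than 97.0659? No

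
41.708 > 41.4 True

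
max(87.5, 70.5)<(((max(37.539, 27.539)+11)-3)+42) True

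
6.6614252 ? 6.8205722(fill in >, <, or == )<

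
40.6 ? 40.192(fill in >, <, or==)>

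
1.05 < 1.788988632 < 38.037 True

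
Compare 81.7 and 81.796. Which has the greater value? 81.796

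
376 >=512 False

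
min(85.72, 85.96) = 85.72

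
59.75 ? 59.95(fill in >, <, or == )<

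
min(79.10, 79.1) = 79.10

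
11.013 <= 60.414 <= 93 True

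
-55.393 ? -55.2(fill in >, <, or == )<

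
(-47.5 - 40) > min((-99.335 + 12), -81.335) False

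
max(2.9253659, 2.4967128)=2.9253659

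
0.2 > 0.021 True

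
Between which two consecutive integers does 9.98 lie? 9 and 10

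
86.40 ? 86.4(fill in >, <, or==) ==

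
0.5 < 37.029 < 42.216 True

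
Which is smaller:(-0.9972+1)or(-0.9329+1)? (-0.9972+1)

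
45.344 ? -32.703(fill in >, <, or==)>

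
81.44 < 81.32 False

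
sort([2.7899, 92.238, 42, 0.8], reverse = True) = [92.238, 42, 2.7899, 0.8]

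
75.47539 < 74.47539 False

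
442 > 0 True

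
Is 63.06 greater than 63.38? No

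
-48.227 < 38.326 True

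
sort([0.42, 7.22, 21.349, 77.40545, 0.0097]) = [0.0097, 0.42, 7.22, 21.349, 77.40545]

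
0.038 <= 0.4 True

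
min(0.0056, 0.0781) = 0.0056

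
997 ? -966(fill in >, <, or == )>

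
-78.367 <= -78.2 True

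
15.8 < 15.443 False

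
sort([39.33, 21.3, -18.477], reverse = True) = [39.33, 21.3, -18.477]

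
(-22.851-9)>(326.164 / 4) False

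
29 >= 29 True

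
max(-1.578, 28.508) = 28.508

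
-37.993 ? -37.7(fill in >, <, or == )<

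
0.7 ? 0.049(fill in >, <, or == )>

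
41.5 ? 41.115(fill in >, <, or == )>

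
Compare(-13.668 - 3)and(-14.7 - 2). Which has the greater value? (-13.668 - 3)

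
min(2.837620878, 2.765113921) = 2.765113921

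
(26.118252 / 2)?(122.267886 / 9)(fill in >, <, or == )<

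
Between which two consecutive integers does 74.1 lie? 74 and 75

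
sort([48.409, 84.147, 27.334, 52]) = [27.334, 48.409, 52, 84.147]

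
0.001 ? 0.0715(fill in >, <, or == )<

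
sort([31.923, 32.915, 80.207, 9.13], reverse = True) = [80.207, 32.915, 31.923, 9.13]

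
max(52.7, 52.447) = 52.7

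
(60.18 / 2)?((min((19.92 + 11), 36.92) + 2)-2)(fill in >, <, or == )<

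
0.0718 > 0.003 True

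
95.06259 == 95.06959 False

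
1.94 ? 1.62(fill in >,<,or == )>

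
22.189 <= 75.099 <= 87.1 True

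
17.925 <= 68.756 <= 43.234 False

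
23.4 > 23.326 True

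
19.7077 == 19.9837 False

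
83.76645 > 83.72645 True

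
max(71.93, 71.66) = 71.93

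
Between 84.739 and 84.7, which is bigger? 84.739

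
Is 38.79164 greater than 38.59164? Yes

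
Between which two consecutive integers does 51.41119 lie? 51 and 52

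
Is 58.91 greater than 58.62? Yes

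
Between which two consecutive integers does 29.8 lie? 29 and 30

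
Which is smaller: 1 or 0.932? 0.932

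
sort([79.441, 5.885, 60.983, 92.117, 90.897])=[5.885, 60.983, 79.441, 90.897, 92.117]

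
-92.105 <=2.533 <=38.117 True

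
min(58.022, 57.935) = 57.935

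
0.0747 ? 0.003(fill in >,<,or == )>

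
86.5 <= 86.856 True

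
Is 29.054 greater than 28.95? Yes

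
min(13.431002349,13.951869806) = 13.431002349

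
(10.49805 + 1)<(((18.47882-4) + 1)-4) False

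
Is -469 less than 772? Yes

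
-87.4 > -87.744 True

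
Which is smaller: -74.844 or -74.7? -74.844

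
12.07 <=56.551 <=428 True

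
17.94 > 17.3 True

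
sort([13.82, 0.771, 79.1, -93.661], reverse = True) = [79.1, 13.82, 0.771, -93.661]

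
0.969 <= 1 True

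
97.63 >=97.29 True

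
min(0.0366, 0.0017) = 0.0017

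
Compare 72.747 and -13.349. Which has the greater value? 72.747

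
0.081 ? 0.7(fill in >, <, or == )<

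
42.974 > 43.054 False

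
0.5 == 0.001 False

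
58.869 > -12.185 True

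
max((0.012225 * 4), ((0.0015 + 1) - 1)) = 0.0489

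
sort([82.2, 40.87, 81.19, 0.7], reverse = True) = [82.2, 81.19, 40.87, 0.7]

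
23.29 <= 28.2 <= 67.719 True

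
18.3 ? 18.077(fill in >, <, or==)>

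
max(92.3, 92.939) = 92.939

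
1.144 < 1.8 True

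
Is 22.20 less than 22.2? No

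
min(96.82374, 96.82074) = 96.82074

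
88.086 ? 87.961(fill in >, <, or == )>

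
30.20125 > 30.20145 False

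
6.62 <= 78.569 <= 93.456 True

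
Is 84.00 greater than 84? No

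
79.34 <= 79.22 False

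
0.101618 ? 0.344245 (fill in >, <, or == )<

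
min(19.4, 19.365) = 19.365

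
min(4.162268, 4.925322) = 4.162268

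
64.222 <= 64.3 True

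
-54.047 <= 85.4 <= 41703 True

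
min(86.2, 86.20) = 86.2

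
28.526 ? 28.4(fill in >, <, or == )>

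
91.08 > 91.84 False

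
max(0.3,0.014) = 0.3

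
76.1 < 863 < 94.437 False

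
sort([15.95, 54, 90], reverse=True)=[90, 54, 15.95]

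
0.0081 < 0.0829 True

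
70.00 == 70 True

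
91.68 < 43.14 False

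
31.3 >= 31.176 True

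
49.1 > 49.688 False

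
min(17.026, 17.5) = 17.026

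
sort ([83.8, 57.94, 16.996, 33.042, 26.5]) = [16.996, 26.5, 33.042, 57.94, 83.8]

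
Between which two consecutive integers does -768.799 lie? -769 and -768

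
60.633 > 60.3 True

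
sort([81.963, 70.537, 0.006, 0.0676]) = [0.006, 0.0676, 70.537, 81.963]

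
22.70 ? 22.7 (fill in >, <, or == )==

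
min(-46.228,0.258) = -46.228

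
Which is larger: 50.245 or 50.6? 50.6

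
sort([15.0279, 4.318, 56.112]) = [4.318, 15.0279, 56.112]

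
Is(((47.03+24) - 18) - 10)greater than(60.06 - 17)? No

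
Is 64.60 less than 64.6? No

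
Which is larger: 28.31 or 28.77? 28.77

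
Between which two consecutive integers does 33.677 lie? 33 and 34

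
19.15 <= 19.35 True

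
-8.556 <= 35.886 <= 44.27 True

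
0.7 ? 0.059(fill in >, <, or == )>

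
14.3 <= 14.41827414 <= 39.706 True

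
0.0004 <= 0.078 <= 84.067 True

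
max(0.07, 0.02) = 0.07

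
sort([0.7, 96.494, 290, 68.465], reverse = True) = [290, 96.494, 68.465, 0.7]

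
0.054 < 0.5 True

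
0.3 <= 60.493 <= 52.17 False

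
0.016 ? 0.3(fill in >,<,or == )<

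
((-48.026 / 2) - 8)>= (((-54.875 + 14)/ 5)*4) True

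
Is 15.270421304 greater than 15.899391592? No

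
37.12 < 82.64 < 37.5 False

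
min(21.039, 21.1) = 21.039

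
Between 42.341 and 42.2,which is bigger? 42.341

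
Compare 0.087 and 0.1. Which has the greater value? 0.1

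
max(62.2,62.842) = 62.842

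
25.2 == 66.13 False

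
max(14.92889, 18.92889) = 18.92889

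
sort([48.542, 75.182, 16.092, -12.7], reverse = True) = [75.182, 48.542, 16.092, -12.7]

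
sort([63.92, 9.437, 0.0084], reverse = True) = [63.92, 9.437, 0.0084]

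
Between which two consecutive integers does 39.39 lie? 39 and 40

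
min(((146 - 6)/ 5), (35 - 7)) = 28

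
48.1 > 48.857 False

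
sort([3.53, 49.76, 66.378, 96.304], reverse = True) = [96.304, 66.378, 49.76, 3.53]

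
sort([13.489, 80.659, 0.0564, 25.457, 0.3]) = [0.0564, 0.3, 13.489, 25.457, 80.659]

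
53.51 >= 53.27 True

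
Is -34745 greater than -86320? Yes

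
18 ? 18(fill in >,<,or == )==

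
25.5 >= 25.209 True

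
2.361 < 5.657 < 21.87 True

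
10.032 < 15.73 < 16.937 True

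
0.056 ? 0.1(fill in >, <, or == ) <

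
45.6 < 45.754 True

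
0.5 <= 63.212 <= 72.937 True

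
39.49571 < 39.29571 False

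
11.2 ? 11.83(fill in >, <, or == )<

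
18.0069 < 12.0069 False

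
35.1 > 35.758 False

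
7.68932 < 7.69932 True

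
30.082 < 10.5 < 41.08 False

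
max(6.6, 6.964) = 6.964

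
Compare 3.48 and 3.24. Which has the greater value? 3.48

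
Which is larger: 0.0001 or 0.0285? 0.0285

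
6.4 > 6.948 False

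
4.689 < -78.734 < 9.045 False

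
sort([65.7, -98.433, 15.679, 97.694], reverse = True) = [97.694, 65.7, 15.679, -98.433]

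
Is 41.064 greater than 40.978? Yes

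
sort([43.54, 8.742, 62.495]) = [8.742, 43.54, 62.495]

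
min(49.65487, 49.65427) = 49.65427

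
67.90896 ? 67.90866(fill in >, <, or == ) >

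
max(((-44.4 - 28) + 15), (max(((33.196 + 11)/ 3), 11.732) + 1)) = 15.732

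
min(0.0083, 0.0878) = 0.0083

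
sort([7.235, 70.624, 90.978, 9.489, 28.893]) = [7.235, 9.489, 28.893, 70.624, 90.978]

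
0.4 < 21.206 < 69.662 True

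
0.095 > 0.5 False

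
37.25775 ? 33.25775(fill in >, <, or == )>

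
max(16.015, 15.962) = 16.015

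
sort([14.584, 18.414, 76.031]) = [14.584, 18.414, 76.031]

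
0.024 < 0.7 True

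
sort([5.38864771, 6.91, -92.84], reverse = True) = [6.91, 5.38864771, -92.84]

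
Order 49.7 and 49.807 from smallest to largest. 49.7, 49.807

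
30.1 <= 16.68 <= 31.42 False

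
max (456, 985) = 985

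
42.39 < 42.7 True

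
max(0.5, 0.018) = 0.5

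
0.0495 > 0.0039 True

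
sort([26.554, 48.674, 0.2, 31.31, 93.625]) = [0.2, 26.554, 31.31, 48.674, 93.625]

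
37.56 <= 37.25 False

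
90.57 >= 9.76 True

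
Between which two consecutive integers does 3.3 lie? 3 and 4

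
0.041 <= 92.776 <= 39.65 False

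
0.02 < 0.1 True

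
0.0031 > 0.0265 False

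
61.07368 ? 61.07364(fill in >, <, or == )>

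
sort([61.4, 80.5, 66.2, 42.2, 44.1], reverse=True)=[80.5, 66.2, 61.4, 44.1, 42.2]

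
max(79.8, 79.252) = 79.8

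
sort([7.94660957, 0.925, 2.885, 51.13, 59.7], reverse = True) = [59.7, 51.13, 7.94660957, 2.885, 0.925]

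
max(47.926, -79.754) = 47.926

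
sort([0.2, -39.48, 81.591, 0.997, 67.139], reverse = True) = [81.591, 67.139, 0.997, 0.2, -39.48]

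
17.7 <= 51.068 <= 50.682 False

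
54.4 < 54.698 True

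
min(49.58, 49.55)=49.55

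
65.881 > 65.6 True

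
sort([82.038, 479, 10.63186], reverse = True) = [479, 82.038, 10.63186]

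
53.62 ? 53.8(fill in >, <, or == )<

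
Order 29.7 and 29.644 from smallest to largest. 29.644, 29.7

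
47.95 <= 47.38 False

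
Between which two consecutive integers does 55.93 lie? 55 and 56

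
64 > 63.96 True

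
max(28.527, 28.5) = 28.527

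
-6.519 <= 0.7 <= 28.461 True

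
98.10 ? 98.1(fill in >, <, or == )==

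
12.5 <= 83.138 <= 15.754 False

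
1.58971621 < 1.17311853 False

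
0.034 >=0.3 False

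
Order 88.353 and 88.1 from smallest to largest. 88.1,88.353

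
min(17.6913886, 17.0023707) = 17.0023707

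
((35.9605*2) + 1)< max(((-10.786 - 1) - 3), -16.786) False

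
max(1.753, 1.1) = 1.753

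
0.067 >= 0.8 False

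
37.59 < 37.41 False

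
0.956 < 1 True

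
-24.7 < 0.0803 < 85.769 True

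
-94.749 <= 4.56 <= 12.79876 True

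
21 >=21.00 True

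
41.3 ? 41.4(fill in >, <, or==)<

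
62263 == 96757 False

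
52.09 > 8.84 True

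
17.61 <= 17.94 True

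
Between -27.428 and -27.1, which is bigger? -27.1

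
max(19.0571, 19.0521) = 19.0571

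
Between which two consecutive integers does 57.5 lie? 57 and 58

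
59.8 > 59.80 False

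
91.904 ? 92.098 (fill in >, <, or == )<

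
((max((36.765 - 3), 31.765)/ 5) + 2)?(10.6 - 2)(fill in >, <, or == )>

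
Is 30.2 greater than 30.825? No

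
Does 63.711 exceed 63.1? Yes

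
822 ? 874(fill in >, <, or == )<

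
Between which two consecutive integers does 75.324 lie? 75 and 76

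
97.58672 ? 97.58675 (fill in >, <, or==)<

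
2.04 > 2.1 False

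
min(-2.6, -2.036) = -2.6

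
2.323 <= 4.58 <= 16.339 True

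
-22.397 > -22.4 True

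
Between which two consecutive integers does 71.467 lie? 71 and 72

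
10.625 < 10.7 True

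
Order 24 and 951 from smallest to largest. 24, 951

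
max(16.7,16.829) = 16.829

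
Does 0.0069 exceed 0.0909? No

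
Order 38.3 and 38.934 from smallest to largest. 38.3, 38.934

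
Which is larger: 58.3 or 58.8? 58.8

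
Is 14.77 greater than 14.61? Yes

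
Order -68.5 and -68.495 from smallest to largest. -68.5, -68.495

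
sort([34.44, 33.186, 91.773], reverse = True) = [91.773, 34.44, 33.186]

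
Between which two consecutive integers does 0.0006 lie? 0 and 1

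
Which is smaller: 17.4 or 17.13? 17.13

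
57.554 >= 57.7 False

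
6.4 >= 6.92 False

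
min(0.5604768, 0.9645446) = 0.5604768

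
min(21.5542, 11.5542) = 11.5542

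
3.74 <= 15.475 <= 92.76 True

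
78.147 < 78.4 True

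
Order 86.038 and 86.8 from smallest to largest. 86.038, 86.8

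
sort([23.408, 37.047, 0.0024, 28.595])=[0.0024, 23.408, 28.595, 37.047]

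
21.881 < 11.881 False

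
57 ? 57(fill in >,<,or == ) ==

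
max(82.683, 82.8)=82.8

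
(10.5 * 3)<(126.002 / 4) True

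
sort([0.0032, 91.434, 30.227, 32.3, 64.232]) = [0.0032, 30.227, 32.3, 64.232, 91.434]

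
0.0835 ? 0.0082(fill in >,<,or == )>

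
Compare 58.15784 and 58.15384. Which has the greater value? 58.15784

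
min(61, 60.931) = 60.931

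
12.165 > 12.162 True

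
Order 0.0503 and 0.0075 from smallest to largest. 0.0075, 0.0503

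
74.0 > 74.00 False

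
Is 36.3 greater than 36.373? No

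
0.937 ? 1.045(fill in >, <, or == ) <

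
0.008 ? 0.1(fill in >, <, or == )<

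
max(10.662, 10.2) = 10.662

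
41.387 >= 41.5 False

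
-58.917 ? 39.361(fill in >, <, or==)<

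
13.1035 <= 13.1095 True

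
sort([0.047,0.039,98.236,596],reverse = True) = [596,98.236,0.047,0.039]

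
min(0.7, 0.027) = 0.027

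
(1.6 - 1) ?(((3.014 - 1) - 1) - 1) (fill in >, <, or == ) >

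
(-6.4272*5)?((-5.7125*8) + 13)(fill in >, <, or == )>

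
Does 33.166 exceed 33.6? No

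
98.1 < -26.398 False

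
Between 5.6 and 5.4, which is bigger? 5.6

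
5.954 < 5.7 False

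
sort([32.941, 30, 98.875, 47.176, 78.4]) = [30, 32.941, 47.176, 78.4, 98.875]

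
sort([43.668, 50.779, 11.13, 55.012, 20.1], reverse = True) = [55.012, 50.779, 43.668, 20.1, 11.13]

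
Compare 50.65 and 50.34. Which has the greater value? 50.65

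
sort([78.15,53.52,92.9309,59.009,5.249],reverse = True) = [92.9309,78.15,59.009,53.52,5.249]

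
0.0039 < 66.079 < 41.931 False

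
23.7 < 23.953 True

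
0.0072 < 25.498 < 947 True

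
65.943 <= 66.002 True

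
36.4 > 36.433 False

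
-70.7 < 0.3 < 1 True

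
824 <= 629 False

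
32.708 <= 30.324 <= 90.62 False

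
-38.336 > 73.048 False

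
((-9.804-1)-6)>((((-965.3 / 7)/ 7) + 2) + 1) False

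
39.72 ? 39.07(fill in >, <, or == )>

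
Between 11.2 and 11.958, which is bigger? 11.958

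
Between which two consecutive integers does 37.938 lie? 37 and 38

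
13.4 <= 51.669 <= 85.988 True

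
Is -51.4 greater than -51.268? No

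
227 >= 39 True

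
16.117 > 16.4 False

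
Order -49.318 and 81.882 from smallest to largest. -49.318, 81.882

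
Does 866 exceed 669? Yes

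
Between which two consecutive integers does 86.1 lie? 86 and 87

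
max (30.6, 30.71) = 30.71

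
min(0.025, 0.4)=0.025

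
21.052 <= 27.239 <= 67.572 True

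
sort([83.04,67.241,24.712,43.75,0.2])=[0.2,24.712,43.75,67.241,83.04]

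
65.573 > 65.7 False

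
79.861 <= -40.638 False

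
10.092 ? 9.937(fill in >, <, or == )>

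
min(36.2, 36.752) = 36.2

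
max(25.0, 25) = 25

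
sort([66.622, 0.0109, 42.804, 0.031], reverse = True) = [66.622, 42.804, 0.031, 0.0109]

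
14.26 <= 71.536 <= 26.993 False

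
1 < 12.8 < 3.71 False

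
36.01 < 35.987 False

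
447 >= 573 False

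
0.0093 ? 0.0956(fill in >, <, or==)<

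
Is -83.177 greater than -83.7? Yes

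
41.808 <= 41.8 False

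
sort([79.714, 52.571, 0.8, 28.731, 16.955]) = [0.8, 16.955, 28.731, 52.571, 79.714]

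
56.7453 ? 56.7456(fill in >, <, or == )<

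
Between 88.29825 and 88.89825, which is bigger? 88.89825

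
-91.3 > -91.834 True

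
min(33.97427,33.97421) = 33.97421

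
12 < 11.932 False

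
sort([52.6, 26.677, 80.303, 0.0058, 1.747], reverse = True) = [80.303, 52.6, 26.677, 1.747, 0.0058]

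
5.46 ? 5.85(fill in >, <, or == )<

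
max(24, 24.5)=24.5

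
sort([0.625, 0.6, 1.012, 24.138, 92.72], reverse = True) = [92.72, 24.138, 1.012, 0.625, 0.6]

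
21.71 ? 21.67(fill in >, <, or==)>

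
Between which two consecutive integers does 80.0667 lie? 80 and 81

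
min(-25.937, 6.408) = -25.937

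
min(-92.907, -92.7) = -92.907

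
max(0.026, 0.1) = 0.1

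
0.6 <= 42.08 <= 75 True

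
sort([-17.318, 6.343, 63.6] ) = [-17.318, 6.343, 63.6]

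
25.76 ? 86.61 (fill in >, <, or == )<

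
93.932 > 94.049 False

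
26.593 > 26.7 False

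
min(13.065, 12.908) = 12.908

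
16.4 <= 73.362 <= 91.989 True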